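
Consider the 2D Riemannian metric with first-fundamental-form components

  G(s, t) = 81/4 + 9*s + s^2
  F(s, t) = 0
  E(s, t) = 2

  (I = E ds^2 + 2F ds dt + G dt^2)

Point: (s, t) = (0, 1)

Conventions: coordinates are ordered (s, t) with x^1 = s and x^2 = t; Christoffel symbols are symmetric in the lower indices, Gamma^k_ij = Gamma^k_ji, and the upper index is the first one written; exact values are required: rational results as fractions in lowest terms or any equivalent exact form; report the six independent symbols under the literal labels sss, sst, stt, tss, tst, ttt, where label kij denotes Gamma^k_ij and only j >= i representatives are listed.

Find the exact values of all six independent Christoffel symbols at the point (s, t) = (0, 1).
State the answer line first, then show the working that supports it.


Answer: Gamma_sss = 0, Gamma_sst = 0, Gamma_stt = -9/4, Gamma_tss = 0, Gamma_tst = 2/9, Gamma_ttt = 0

E = 2, F = 0, G = 81/4 at the point
E_s = 0, E_t = 0, F_s = 0, F_t = 0, G_s = 9, G_t = 0
EG - F^2 = 81/2;  g^inv = (2/81) * [[81/4, 0], [0, 2]]
first-kind symbols [ij,l] = (1/2)(d_i g_jl + d_j g_il - d_l g_ij): [ss,s] = E_s/2 = 0, [ss,t] = F_s - E_t/2 = 0, [st,s] = E_t/2 = 0, [st,t] = G_s/2 = 9/2, [tt,s] = F_t - G_s/2 = -9/2, [tt,t] = G_t/2 = 0
Gamma^s_ij = (G*[ij,s] - F*[ij,t])/(EG - F^2), Gamma^t_ij = (E*[ij,t] - F*[ij,s])/(EG - F^2)


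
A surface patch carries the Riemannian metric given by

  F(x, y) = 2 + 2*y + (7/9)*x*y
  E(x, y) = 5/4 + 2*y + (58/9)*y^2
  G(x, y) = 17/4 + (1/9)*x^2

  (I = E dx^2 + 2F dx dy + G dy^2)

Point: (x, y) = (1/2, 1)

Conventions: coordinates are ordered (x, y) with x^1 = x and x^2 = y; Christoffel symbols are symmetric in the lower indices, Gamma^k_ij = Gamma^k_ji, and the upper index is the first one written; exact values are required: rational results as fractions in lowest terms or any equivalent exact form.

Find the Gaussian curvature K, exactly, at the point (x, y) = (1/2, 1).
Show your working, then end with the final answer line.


E = 349/36, F = 79/18, G = 77/18, EG - F^2 = 533/24 at the point
E_x = 0, E_y = 134/9, F_x = 7/9, F_y = 43/18, G_x = 1/9, G_y = 0
E_yy = 116/9, F_xy = 7/9, G_xx = 2/9
Brioschi: K = (det M1 - det M2) / (EG - F^2)^2 with the standard first/second-derivative matrices M1, M2.
M1 = [[-E_yy/2 + F_xy - G_xx/2, E_x/2, F_x - E_y/2], [F_y - G_x/2, E, F], [G_y/2, F, G]] = [[-52/9, 0, -20/3], [7/3, 349/36, 79/18], [0, 79/18, 77/18]]; det M1 = -31847/162
M2 = [[0, E_y/2, G_x/2], [E_y/2, E, F], [G_x/2, F, G]] = [[0, 67/9, 1/18], [67/9, 349/36, 79/18], [1/18, 79/18, 77/18]]; det M2 = -302581/1296
det M1 - det M2 = 15935/432; K = 15935/432 / (533/24)^2 = 63740/852267

Answer: K = 63740/852267


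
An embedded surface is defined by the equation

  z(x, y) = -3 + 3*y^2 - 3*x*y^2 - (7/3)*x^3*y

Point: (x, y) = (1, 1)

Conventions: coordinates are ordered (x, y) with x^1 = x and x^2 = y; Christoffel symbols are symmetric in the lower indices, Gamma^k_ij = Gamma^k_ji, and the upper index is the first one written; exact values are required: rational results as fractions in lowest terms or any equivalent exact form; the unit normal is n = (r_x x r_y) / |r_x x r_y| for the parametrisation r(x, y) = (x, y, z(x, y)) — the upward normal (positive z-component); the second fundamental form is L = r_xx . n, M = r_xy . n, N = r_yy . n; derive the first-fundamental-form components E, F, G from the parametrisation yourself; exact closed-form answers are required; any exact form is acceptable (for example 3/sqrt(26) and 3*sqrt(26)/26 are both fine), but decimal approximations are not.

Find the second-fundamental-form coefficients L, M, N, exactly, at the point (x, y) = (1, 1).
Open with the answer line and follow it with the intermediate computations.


Answer: L = -21*sqrt(958)/479, M = -39*sqrt(958)/958, N = 0

z_x = -10, z_y = -7/3, z_xx = -14, z_xy = -13, z_yy = 0
E = 101, F = 70/3, G = 58/9; answer radicand W^2 = 958/9
unnormalised second-form numerators: l = -14, m = -13, n = 0; L = l/sqrt(958/9), and similarly M = m/sqrt(W^2), N = n/sqrt(W^2)


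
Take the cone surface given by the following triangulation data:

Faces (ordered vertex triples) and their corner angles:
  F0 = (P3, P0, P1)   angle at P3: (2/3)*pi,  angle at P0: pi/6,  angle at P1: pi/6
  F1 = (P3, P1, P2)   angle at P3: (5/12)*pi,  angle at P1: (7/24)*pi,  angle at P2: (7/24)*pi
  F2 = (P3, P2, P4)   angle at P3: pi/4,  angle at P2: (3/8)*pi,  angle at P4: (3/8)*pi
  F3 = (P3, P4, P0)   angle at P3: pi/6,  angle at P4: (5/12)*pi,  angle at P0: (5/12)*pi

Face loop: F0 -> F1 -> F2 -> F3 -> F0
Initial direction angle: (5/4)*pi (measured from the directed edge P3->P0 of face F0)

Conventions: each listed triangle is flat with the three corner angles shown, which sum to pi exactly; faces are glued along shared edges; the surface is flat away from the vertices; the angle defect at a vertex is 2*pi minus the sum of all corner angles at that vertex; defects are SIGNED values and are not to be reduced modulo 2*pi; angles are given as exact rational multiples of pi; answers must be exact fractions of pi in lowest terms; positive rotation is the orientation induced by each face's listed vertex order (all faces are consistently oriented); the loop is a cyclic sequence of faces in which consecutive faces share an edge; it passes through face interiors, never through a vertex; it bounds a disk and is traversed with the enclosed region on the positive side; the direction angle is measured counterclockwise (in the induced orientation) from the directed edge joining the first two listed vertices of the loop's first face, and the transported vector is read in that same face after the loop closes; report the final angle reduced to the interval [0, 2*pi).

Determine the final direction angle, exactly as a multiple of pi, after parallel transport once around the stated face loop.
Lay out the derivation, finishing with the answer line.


enclosed vertex P3: corner angles sum to (3/2)*pi, defect = 2*pi - (3/2)*pi = pi/2
final direction = starting direction + enclosed defect total, reduced mod 2*pi (induced orientation)
final angle = (5/4)*pi + pi/2 = (7/4)*pi (mod 2*pi)

Answer: final direction angle = (7/4)*pi


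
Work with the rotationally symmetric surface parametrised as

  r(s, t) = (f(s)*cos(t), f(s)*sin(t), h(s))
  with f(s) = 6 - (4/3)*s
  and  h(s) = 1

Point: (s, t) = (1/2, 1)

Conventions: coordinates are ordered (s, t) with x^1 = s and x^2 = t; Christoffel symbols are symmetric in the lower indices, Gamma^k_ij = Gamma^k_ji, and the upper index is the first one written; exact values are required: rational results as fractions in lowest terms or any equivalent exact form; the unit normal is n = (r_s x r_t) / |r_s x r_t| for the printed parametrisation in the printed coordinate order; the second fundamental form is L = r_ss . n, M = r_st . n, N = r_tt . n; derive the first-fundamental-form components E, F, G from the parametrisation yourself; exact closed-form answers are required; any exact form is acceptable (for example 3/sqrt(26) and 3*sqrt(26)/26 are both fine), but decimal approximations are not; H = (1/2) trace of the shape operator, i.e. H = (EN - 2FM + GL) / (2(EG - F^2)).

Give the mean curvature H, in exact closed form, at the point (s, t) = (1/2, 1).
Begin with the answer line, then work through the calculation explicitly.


Answer: H = 0

f = 16/3, f' = -4/3, f'' = 0, h' = 0, h'' = 0
E = 16/9, F = 0, G = 256/9; answer radicand W^2 = 16/9
unnormalised second-form numerators: l = 0, m = 0, n = 0; L = l/sqrt(16/9), and similarly M = m/sqrt(W^2), N = n/sqrt(W^2)
H = (E*n - 2*F*m + G*l) / (2*(EG - F^2)*sqrt(W^2)); E*n - 2*F*m + G*l = 0, EG - F^2 = 4096/81, so H = (0)/sqrt(16/9)


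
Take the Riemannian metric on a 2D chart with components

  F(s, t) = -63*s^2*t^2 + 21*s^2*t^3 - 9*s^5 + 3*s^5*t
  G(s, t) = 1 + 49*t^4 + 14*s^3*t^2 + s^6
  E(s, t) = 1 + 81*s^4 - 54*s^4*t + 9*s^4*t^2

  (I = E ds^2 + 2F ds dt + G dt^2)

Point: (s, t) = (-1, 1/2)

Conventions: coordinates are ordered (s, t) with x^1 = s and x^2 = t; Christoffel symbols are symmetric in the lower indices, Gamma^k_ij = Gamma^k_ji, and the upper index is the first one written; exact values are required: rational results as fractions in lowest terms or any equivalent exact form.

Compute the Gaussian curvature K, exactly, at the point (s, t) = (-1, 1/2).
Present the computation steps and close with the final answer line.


E = 229/4, F = -45/8, G = 25/16, EG - F^2 = 925/16 at the point
E_s = -225, E_t = -45, F_s = -45/4, F_t = -201/4, G_s = 9/2, G_t = 21/2
E_tt = 18, F_st = 219/2, G_ss = 9
Evaluate Brioschi's two determinant matrices M1, M2 and divide by (EG - F^2)^2.
M1 = [[-E_tt/2 + F_st - G_ss/2, E_s/2, F_s - E_t/2], [F_t - G_s/2, E, F], [G_t/2, F, G]] = [[96, -225/2, 45/4], [-105/2, 229/4, -45/8], [21/4, -45/8, 25/16]]; det M1 = -6645/16
M2 = [[0, E_t/2, G_s/2], [E_t/2, E, F], [G_s/2, F, G]] = [[0, -45/2, 9/4], [-45/2, 229/4, -45/8], [9/4, -45/8, 25/16]]; det M2 = -8181/16
det M1 - det M2 = 96; K = 96 / (925/16)^2 = 24576/855625

Answer: K = 24576/855625


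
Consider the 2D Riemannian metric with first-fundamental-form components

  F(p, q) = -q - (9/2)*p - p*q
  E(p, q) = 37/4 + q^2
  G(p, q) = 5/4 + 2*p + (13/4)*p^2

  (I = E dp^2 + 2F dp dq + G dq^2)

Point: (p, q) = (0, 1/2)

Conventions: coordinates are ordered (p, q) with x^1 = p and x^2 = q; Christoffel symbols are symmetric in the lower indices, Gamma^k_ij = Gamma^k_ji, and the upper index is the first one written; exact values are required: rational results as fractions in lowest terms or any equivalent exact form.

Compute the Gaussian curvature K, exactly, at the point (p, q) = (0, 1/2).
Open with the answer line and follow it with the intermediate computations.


Answer: K = -3598/8649

E = 19/2, F = -1/2, G = 5/4, EG - F^2 = 93/8 at the point
E_p = 0, E_q = 1, F_p = -5, F_q = -1, G_p = 2, G_q = 0
E_qq = 2, F_pq = -1, G_pp = 13/2
Brioschi: K = (det M1 - det M2) / (EG - F^2)^2 with the standard first/second-derivative matrices M1, M2.
M1 = [[-E_qq/2 + F_pq - G_pp/2, E_p/2, F_p - E_q/2], [F_q - G_p/2, E, F], [G_q/2, F, G]] = [[-21/4, 0, -11/2], [-2, 19/2, -1/2], [0, -1/2, 5/4]]; det M1 = -2129/32
M2 = [[0, E_q/2, G_p/2], [E_q/2, E, F], [G_p/2, F, G]] = [[0, 1/2, 1], [1/2, 19/2, -1/2], [1, -1/2, 5/4]]; det M2 = -165/16
det M1 - det M2 = -1799/32; K = -1799/32 / (93/8)^2 = -3598/8649


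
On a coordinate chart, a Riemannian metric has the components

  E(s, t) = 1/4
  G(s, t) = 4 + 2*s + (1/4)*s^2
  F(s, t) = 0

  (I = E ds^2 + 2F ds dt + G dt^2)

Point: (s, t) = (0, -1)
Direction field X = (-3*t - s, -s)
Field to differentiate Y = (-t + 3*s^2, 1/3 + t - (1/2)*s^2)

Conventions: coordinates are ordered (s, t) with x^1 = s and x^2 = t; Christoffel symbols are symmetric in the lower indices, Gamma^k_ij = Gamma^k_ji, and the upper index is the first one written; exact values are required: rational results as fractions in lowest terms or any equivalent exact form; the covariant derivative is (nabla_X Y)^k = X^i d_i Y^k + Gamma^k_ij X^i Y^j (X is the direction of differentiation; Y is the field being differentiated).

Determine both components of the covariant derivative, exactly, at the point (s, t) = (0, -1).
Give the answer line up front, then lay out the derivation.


Answer: (nabla_X Y)^s = 0, (nabla_X Y)^t = -1/2

E = 1/4, F = 0, G = 4 at the point
E_s = 0, E_t = 0, F_s = 0, F_t = 0, G_s = 2, G_t = 0
EG - F^2 = 1;  g^inv = (1) * [[4, 0], [0, 1/4]]
first-kind symbols [ij,l] = (1/2)(d_i g_jl + d_j g_il - d_l g_ij): [ss,s] = E_s/2 = 0, [ss,t] = F_s - E_t/2 = 0, [st,s] = E_t/2 = 0, [st,t] = G_s/2 = 1, [tt,s] = F_t - G_s/2 = -1, [tt,t] = G_t/2 = 0
Gamma^s_ij = (G*[ij,s] - F*[ij,t])/(EG - F^2), Gamma^t_ij = (E*[ij,t] - F*[ij,s])/(EG - F^2)
Gamma_sss = 0, Gamma_sst = 0, Gamma_stt = -4, Gamma_tss = 0, Gamma_tst = 1/4, Gamma_ttt = 0
X = (3, 0), Y = (1, -2/3) at the point


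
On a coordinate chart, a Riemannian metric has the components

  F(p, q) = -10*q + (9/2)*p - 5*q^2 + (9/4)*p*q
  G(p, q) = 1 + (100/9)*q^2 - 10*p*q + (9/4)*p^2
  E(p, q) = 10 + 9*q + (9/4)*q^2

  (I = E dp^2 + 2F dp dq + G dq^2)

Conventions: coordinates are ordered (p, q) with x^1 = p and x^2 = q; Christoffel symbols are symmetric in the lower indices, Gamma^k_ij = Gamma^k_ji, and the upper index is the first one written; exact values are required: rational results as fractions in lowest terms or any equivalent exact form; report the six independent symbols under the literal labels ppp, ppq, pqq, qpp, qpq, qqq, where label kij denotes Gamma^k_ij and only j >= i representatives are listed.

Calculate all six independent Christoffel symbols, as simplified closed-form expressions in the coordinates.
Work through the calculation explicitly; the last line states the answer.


E = 10 + 9*q + (9/4)*q^2; F = -10*q + (9/2)*p - 5*q^2 + (9/4)*p*q; G = 1 + (100/9)*q^2 - 10*p*q + (9/4)*p^2
Gamma^k_ij = (1/2) g^{kl} (d_i g_jl + d_j g_il - d_l g_ij), with g^inv = (1/(EG-F^2)) [[G, -F], [-F, E]]
first partials: E_p = 0, E_q = 9 + (9/2)*q, F_p = 9/2 + (9/4)*q, F_q = -10 - 10*q + (9/4)*p, G_p = -10*q + (9/2)*p, G_q = (200/9)*q - 10*p
D = EG - F^2 = 10 + 9*q + (481/36)*q^2 - 10*p*q + (9/4)*p^2
expanded: Gamma^p_pp = (G E_p - 2F F_p + F E_q)/(2D), Gamma^p_pq = (G E_q - F G_p)/(2D), Gamma^p_qq = (2G F_q - G G_p - F G_q)/(2D), Gamma^q_pp = (2E F_p - E E_q - F E_p)/(2D), Gamma^q_pq = (E G_p - F E_q)/(2D), Gamma^q_qq = (E G_q - 2F F_q + F G_p)/(2D); substitute and cancel common factors

Answer: Gamma_ppp = 0, Gamma_ppq = (81*q + 162)/(81*p^2 - 360*p*q + 481*q^2 + 324*q + 360), Gamma_pqq = (-180*q - 360)/(81*p^2 - 360*p*q + 481*q^2 + 324*q + 360), Gamma_qpp = 0, Gamma_qpq = (81*p - 180*q)/(81*p^2 - 360*p*q + 481*q^2 + 324*q + 360), Gamma_qqq = (-180*p + 400*q)/(81*p^2 - 360*p*q + 481*q^2 + 324*q + 360)


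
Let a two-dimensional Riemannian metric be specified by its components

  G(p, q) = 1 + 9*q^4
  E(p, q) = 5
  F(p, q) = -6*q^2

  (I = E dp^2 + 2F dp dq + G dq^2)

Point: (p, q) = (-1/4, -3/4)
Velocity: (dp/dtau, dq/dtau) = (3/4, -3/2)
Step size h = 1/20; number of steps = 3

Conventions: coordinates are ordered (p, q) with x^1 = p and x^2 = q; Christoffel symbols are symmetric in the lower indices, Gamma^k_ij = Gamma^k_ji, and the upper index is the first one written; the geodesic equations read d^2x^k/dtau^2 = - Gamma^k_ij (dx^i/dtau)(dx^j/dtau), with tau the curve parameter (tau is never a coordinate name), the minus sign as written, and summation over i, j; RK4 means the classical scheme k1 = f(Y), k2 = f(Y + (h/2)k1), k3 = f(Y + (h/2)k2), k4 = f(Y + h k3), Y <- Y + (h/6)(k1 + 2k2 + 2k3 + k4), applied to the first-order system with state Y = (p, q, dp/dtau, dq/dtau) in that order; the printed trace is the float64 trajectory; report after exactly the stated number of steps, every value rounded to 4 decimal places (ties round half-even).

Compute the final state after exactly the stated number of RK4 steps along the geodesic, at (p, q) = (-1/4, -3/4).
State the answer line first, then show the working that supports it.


Answer: p = -0.1613, q = -0.9513, dp/dtau = 0.4651, dq/dtau = -1.1947

f(Y) = (dp/dtau, dq/dtau, -Gamma^p_ij Y'^i Y'^j, -Gamma^q_ij Y'^i Y'^j) with the Gammas evaluated at the stage position; h = 0.050000; intermediate values shown to 6 dp
step 0: p = -0.2500, q = -0.7500, dp/dtau = 0.7500, dq/dtau = -1.5000
step 1:
  k1: at (p, q) = (-0.250000, -0.750000), (dp/dtau, dq/dtau) = (0.750000, -1.500000); Gamma_ppp = 0.000000, Gamma_ppq = 0.000000, Gamma_pqq = 1.146839, Gamma_qpp = 0.000000, Gamma_qpq = 0.000000, Gamma_qqq = -0.967646; k1 = (0.750000, -1.500000, -2.580388, 2.177203)
  k2: at (p, q) = (-0.231250, -0.787500), (dp/dtau, dq/dtau) = (0.685490, -1.445570); Gamma_ppp = 0.000000, Gamma_ppq = 0.000000, Gamma_pqq = 1.116844, Gamma_qpp = 0.000000, Gamma_qpq = 0.000000, Gamma_qqq = -1.038927; k2 = (0.685490, -1.445570, -2.333838, 2.171016)
  k3: at (p, q) = (-0.232863, -0.786139), (dp/dtau, dq/dtau) = (0.691654, -1.445725); Gamma_ppp = 0.000000, Gamma_ppq = 0.000000, Gamma_pqq = 1.118067, Gamma_qpp = 0.000000, Gamma_qpq = 0.000000, Gamma_qqq = -1.036473; k3 = (0.691654, -1.445725, -2.336894, 2.166353)
  k4: at (p, q) = (-0.215417, -0.822286), (dp/dtau, dq/dtau) = (0.633155, -1.391682); Gamma_ppp = 0.000000, Gamma_ppq = 0.000000, Gamma_pqq = 1.082589, Gamma_qpp = 0.000000, Gamma_qpq = 0.000000, Gamma_qqq = -1.097996; k4 = (0.633155, -1.391682, -2.096736, 2.126577)
  Y <- Y + (h/6)(k1 + 2k2 + 2k3 + k4): p = -0.2155, q = -0.8223, dp/dtau = 0.6332, dq/dtau = -1.3918
step 2:
  k1: at (p, q) = (-0.215521, -0.822286), (dp/dtau, dq/dtau) = (0.633178, -1.391846); Gamma_ppp = 0.000000, Gamma_ppq = 0.000000, Gamma_pqq = 1.082589, Gamma_qpp = 0.000000, Gamma_qpq = 0.000000, Gamma_qqq = -1.097995; k1 = (0.633178, -1.391846, -2.097229, 2.127074)
  k2: at (p, q) = (-0.199692, -0.857082), (dp/dtau, dq/dtau) = (0.580748, -1.338669); Gamma_ppp = 0.000000, Gamma_ppq = 0.000000, Gamma_pqq = 1.043462, Gamma_qpp = 0.000000, Gamma_qpq = 0.000000, Gamma_qqq = -1.149774; k2 = (0.580748, -1.338669, -1.869920, 2.060435)
  k3: at (p, q) = (-0.201003, -0.855752), (dp/dtau, dq/dtau) = (0.586430, -1.340335); Gamma_ppp = 0.000000, Gamma_ppq = 0.000000, Gamma_pqq = 1.045031, Gamma_qpp = 0.000000, Gamma_qpq = 0.000000, Gamma_qqq = -1.147933; k3 = (0.586430, -1.340335, -1.877396, 2.062259)
  k4: at (p, q) = (-0.186200, -0.889302), (dp/dtau, dq/dtau) = (0.539309, -1.288733); Gamma_ppp = 0.000000, Gamma_ppq = 0.000000, Gamma_pqq = 1.004000, Gamma_qpp = 0.000000, Gamma_qpq = 0.000000, Gamma_qqq = -1.191033; k4 = (0.539309, -1.288733, -1.667475, 1.978105)
  Y <- Y + (h/6)(k1 + 2k2 + 2k3 + k4): p = -0.1863, q = -0.8893, dp/dtau = 0.5394, dq/dtau = -1.2889
step 3:
  k1: at (p, q) = (-0.186298, -0.889274), (dp/dtau, dq/dtau) = (0.539351, -1.288924); Gamma_ppp = 0.000000, Gamma_ppq = 0.000000, Gamma_pqq = 1.004036, Gamma_qpp = 0.000000, Gamma_qpq = 0.000000, Gamma_qqq = -1.190999; k1 = (0.539351, -1.288924, -1.668030, 1.978637)
  k2: at (p, q) = (-0.172814, -0.921497), (dp/dtau, dq/dtau) = (0.497650, -1.239458); Gamma_ppp = 0.000000, Gamma_ppq = 0.000000, Gamma_pqq = 0.962432, Gamma_qpp = 0.000000, Gamma_qpq = 0.000000, Gamma_qqq = -1.225883; k2 = (0.497650, -1.239458, -1.478543, 1.883272)
  k3: at (p, q) = (-0.173856, -0.920260), (dp/dtau, dq/dtau) = (0.502387, -1.241842); Gamma_ppp = 0.000000, Gamma_ppq = 0.000000, Gamma_pqq = 0.964058, Gamma_qpp = 0.000000, Gamma_qpq = 0.000000, Gamma_qqq = -1.224660; k3 = (0.502387, -1.241842, -1.486744, 1.888638)
  k4: at (p, q) = (-0.161178, -0.951366), (dp/dtau, dq/dtau) = (0.465013, -1.194492); Gamma_ppp = 0.000000, Gamma_ppq = 0.000000, Gamma_pqq = 0.922700, Gamma_qpp = 0.000000, Gamma_qpq = 0.000000, Gamma_qqq = -1.252700; k4 = (0.465013, -1.194492, -1.316520, 1.787367)
  Y <- Y + (h/6)(k1 + 2k2 + 2k3 + k4): p = -0.1613, q = -0.9513, dp/dtau = 0.4651, dq/dtau = -1.1947


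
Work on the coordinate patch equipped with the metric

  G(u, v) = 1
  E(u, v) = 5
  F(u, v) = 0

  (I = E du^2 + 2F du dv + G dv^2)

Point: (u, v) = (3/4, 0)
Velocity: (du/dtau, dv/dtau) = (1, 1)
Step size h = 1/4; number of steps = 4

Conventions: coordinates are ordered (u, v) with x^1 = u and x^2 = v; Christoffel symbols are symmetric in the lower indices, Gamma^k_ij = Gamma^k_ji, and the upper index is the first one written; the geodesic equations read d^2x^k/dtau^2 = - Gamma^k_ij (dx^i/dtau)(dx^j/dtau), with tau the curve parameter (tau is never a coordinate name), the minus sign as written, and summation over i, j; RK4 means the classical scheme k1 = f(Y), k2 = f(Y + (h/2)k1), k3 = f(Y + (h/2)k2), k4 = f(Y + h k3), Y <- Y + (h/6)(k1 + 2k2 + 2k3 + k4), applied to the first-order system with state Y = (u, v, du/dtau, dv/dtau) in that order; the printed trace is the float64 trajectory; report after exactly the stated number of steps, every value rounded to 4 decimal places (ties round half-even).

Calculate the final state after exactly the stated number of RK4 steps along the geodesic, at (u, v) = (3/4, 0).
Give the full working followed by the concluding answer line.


f(Y) = (du/dtau, dv/dtau, -Gamma^u_ij Y'^i Y'^j, -Gamma^v_ij Y'^i Y'^j) with the Gammas evaluated at the stage position; h = 0.250000; intermediate values shown to 6 dp
step 0: u = 0.7500, v = 0.0000, du/dtau = 1.0000, dv/dtau = 1.0000
step 1:
  k1: at (u, v) = (0.750000, 0.000000), (du/dtau, dv/dtau) = (1.000000, 1.000000); Gamma_uuu = 0.000000, Gamma_uuv = 0.000000, Gamma_uvv = 0.000000, Gamma_vuu = 0.000000, Gamma_vuv = 0.000000, Gamma_vvv = 0.000000; k1 = (1.000000, 1.000000, 0.000000, 0.000000)
  k2: at (u, v) = (0.875000, 0.125000), (du/dtau, dv/dtau) = (1.000000, 1.000000); Gamma_uuu = 0.000000, Gamma_uuv = 0.000000, Gamma_uvv = 0.000000, Gamma_vuu = 0.000000, Gamma_vuv = 0.000000, Gamma_vvv = 0.000000; k2 = (1.000000, 1.000000, 0.000000, 0.000000)
  k3: at (u, v) = (0.875000, 0.125000), (du/dtau, dv/dtau) = (1.000000, 1.000000); Gamma_uuu = 0.000000, Gamma_uuv = 0.000000, Gamma_uvv = 0.000000, Gamma_vuu = 0.000000, Gamma_vuv = 0.000000, Gamma_vvv = 0.000000; k3 = (1.000000, 1.000000, 0.000000, 0.000000)
  k4: at (u, v) = (1.000000, 0.250000), (du/dtau, dv/dtau) = (1.000000, 1.000000); Gamma_uuu = 0.000000, Gamma_uuv = 0.000000, Gamma_uvv = 0.000000, Gamma_vuu = 0.000000, Gamma_vuv = 0.000000, Gamma_vvv = 0.000000; k4 = (1.000000, 1.000000, 0.000000, 0.000000)
  Y <- Y + (h/6)(k1 + 2k2 + 2k3 + k4): u = 1.0000, v = 0.2500, du/dtau = 1.0000, dv/dtau = 1.0000
step 2:
  k1: at (u, v) = (1.000000, 0.250000), (du/dtau, dv/dtau) = (1.000000, 1.000000); Gamma_uuu = 0.000000, Gamma_uuv = 0.000000, Gamma_uvv = 0.000000, Gamma_vuu = 0.000000, Gamma_vuv = 0.000000, Gamma_vvv = 0.000000; k1 = (1.000000, 1.000000, 0.000000, 0.000000)
  k2: at (u, v) = (1.125000, 0.375000), (du/dtau, dv/dtau) = (1.000000, 1.000000); Gamma_uuu = 0.000000, Gamma_uuv = 0.000000, Gamma_uvv = 0.000000, Gamma_vuu = 0.000000, Gamma_vuv = 0.000000, Gamma_vvv = 0.000000; k2 = (1.000000, 1.000000, 0.000000, 0.000000)
  k3: at (u, v) = (1.125000, 0.375000), (du/dtau, dv/dtau) = (1.000000, 1.000000); Gamma_uuu = 0.000000, Gamma_uuv = 0.000000, Gamma_uvv = 0.000000, Gamma_vuu = 0.000000, Gamma_vuv = 0.000000, Gamma_vvv = 0.000000; k3 = (1.000000, 1.000000, 0.000000, 0.000000)
  k4: at (u, v) = (1.250000, 0.500000), (du/dtau, dv/dtau) = (1.000000, 1.000000); Gamma_uuu = 0.000000, Gamma_uuv = 0.000000, Gamma_uvv = 0.000000, Gamma_vuu = 0.000000, Gamma_vuv = 0.000000, Gamma_vvv = 0.000000; k4 = (1.000000, 1.000000, 0.000000, 0.000000)
  Y <- Y + (h/6)(k1 + 2k2 + 2k3 + k4): u = 1.2500, v = 0.5000, du/dtau = 1.0000, dv/dtau = 1.0000
step 3:
  k1: at (u, v) = (1.250000, 0.500000), (du/dtau, dv/dtau) = (1.000000, 1.000000); Gamma_uuu = 0.000000, Gamma_uuv = 0.000000, Gamma_uvv = 0.000000, Gamma_vuu = 0.000000, Gamma_vuv = 0.000000, Gamma_vvv = 0.000000; k1 = (1.000000, 1.000000, 0.000000, 0.000000)
  k2: at (u, v) = (1.375000, 0.625000), (du/dtau, dv/dtau) = (1.000000, 1.000000); Gamma_uuu = 0.000000, Gamma_uuv = 0.000000, Gamma_uvv = 0.000000, Gamma_vuu = 0.000000, Gamma_vuv = 0.000000, Gamma_vvv = 0.000000; k2 = (1.000000, 1.000000, 0.000000, 0.000000)
  k3: at (u, v) = (1.375000, 0.625000), (du/dtau, dv/dtau) = (1.000000, 1.000000); Gamma_uuu = 0.000000, Gamma_uuv = 0.000000, Gamma_uvv = 0.000000, Gamma_vuu = 0.000000, Gamma_vuv = 0.000000, Gamma_vvv = 0.000000; k3 = (1.000000, 1.000000, 0.000000, 0.000000)
  k4: at (u, v) = (1.500000, 0.750000), (du/dtau, dv/dtau) = (1.000000, 1.000000); Gamma_uuu = 0.000000, Gamma_uuv = 0.000000, Gamma_uvv = 0.000000, Gamma_vuu = 0.000000, Gamma_vuv = 0.000000, Gamma_vvv = 0.000000; k4 = (1.000000, 1.000000, 0.000000, 0.000000)
  Y <- Y + (h/6)(k1 + 2k2 + 2k3 + k4): u = 1.5000, v = 0.7500, du/dtau = 1.0000, dv/dtau = 1.0000
step 4:
  k1: at (u, v) = (1.500000, 0.750000), (du/dtau, dv/dtau) = (1.000000, 1.000000); Gamma_uuu = 0.000000, Gamma_uuv = 0.000000, Gamma_uvv = 0.000000, Gamma_vuu = 0.000000, Gamma_vuv = 0.000000, Gamma_vvv = 0.000000; k1 = (1.000000, 1.000000, 0.000000, 0.000000)
  k2: at (u, v) = (1.625000, 0.875000), (du/dtau, dv/dtau) = (1.000000, 1.000000); Gamma_uuu = 0.000000, Gamma_uuv = 0.000000, Gamma_uvv = 0.000000, Gamma_vuu = 0.000000, Gamma_vuv = 0.000000, Gamma_vvv = 0.000000; k2 = (1.000000, 1.000000, 0.000000, 0.000000)
  k3: at (u, v) = (1.625000, 0.875000), (du/dtau, dv/dtau) = (1.000000, 1.000000); Gamma_uuu = 0.000000, Gamma_uuv = 0.000000, Gamma_uvv = 0.000000, Gamma_vuu = 0.000000, Gamma_vuv = 0.000000, Gamma_vvv = 0.000000; k3 = (1.000000, 1.000000, 0.000000, 0.000000)
  k4: at (u, v) = (1.750000, 1.000000), (du/dtau, dv/dtau) = (1.000000, 1.000000); Gamma_uuu = 0.000000, Gamma_uuv = 0.000000, Gamma_uvv = 0.000000, Gamma_vuu = 0.000000, Gamma_vuv = 0.000000, Gamma_vvv = 0.000000; k4 = (1.000000, 1.000000, 0.000000, 0.000000)
  Y <- Y + (h/6)(k1 + 2k2 + 2k3 + k4): u = 1.7500, v = 1.0000, du/dtau = 1.0000, dv/dtau = 1.0000

Answer: u = 1.7500, v = 1.0000, du/dtau = 1.0000, dv/dtau = 1.0000


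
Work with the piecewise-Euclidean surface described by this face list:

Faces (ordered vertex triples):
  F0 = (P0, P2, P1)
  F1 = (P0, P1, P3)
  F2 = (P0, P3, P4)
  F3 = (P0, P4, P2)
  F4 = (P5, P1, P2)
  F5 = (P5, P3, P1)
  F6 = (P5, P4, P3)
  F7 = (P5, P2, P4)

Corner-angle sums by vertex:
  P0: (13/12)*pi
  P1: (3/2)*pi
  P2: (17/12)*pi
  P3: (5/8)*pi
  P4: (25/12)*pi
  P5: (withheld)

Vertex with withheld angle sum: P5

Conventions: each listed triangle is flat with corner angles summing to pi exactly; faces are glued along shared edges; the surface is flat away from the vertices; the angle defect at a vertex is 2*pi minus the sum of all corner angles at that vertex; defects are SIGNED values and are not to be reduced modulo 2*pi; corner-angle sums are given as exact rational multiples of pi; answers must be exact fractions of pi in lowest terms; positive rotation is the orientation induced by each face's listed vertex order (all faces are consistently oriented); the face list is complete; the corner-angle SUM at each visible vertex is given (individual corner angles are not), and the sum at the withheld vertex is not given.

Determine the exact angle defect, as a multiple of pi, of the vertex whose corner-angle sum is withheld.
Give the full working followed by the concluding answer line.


V = 6, E = 12, F = 8; chi = V - E + F = 2
Gauss-Bonnet: total defect = 2*pi*chi = 4*pi; visible defects sum to (79/24)*pi

Answer: defect(P5) = (17/24)*pi


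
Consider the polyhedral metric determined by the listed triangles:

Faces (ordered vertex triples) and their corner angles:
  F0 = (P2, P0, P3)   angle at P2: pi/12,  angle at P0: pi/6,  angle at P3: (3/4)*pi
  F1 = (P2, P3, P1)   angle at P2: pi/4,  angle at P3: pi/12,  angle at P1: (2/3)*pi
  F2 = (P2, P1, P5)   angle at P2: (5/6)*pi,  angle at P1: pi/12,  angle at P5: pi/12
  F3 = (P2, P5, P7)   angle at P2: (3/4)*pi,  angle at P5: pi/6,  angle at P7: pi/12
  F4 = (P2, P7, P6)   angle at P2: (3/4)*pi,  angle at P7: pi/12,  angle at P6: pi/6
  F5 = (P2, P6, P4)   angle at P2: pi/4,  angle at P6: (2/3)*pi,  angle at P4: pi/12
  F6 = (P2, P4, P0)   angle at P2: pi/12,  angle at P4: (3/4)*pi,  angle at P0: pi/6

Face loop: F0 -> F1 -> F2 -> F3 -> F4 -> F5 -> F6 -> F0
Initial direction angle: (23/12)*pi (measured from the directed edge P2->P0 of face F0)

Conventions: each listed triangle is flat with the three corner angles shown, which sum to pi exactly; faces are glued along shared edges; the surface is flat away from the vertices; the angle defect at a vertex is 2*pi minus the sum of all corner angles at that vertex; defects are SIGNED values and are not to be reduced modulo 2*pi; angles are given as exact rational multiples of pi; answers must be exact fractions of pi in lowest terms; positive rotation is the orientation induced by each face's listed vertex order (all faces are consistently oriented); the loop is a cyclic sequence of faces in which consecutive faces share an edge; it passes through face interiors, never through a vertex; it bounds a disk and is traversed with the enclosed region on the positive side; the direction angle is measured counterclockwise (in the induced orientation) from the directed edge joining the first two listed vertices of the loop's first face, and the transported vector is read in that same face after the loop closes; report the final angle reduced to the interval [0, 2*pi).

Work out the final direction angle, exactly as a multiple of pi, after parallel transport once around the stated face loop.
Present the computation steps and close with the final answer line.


enclosed vertex P2: corner angles sum to 3*pi, defect = 2*pi - 3*pi = -pi
holonomy = initial angle + sum of enclosed defects (mod 2*pi), positive in the induced orientation
final angle = (23/12)*pi - pi = (11/12)*pi (mod 2*pi)

Answer: final direction angle = (11/12)*pi


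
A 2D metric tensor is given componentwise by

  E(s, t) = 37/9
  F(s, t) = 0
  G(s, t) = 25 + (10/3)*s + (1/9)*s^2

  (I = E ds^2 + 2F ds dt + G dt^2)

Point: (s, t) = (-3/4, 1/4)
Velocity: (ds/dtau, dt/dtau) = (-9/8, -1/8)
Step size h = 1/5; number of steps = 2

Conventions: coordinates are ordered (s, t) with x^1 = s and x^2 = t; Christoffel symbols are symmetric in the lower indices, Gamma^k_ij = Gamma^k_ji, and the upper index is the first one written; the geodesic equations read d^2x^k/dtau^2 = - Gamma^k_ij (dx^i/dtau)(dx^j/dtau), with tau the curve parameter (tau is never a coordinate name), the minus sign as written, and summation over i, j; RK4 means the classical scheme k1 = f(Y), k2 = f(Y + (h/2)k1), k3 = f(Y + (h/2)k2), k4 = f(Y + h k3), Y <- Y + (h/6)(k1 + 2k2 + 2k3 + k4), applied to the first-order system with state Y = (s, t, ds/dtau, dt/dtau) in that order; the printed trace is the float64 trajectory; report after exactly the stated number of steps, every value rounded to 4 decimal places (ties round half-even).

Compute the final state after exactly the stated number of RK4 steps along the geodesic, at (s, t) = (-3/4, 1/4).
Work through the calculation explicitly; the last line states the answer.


f(Y) = (ds/dtau, dt/dtau, -Gamma^s_ij Y'^i Y'^j, -Gamma^t_ij Y'^i Y'^j) with the Gammas evaluated at the stage position; h = 0.200000; intermediate values shown to 6 dp
step 0: s = -0.7500, t = 0.2500, ds/dtau = -1.1250, dt/dtau = -0.1250
step 1:
  k1: at (s, t) = (-0.750000, 0.250000), (ds/dtau, dt/dtau) = (-1.125000, -0.125000); Gamma_sss = 0.000000, Gamma_sst = 0.000000, Gamma_stt = -0.385135, Gamma_tss = 0.000000, Gamma_tst = 0.070175, Gamma_ttt = 0.000000; k1 = (-1.125000, -0.125000, 0.006018, -0.019737)
  k2: at (s, t) = (-0.862500, 0.237500), (ds/dtau, dt/dtau) = (-1.124398, -0.126974); Gamma_sss = 0.000000, Gamma_sst = 0.000000, Gamma_stt = -0.382095, Gamma_tss = 0.000000, Gamma_tst = 0.070734, Gamma_ttt = 0.000000; k2 = (-1.124398, -0.126974, 0.006160, -0.020197)
  k3: at (s, t) = (-0.862440, 0.237303), (ds/dtau, dt/dtau) = (-1.124384, -0.127020); Gamma_sss = 0.000000, Gamma_sst = 0.000000, Gamma_stt = -0.382096, Gamma_tss = 0.000000, Gamma_tst = 0.070734, Gamma_ttt = 0.000000; k3 = (-1.124384, -0.127020, 0.006165, -0.020204)
  k4: at (s, t) = (-0.974877, 0.224596), (ds/dtau, dt/dtau) = (-1.123767, -0.129041); Gamma_sss = 0.000000, Gamma_sst = 0.000000, Gamma_stt = -0.379057, Gamma_tss = 0.000000, Gamma_tst = 0.071301, Gamma_ttt = 0.000000; k4 = (-1.123767, -0.129041, 0.006312, -0.020679)
  Y <- Y + (h/6)(k1 + 2k2 + 2k3 + k4): s = -0.9749, t = 0.2246, ds/dtau = -1.1238, dt/dtau = -0.1290
step 2:
  k1: at (s, t) = (-0.974878, 0.224599), (ds/dtau, dt/dtau) = (-1.123767, -0.129041); Gamma_sss = 0.000000, Gamma_sst = 0.000000, Gamma_stt = -0.379057, Gamma_tss = 0.000000, Gamma_tst = 0.071301, Gamma_ttt = 0.000000; k1 = (-1.123767, -0.129041, 0.006312, -0.020679)
  k2: at (s, t) = (-1.087254, 0.211695), (ds/dtau, dt/dtau) = (-1.123136, -0.131109); Gamma_sss = 0.000000, Gamma_sst = 0.000000, Gamma_stt = -0.376020, Gamma_tss = 0.000000, Gamma_tst = 0.071877, Gamma_ttt = 0.000000; k2 = (-1.123136, -0.131109, 0.006464, -0.021168)
  k3: at (s, t) = (-1.087191, 0.211488), (ds/dtau, dt/dtau) = (-1.123121, -0.131157); Gamma_sss = 0.000000, Gamma_sst = 0.000000, Gamma_stt = -0.376022, Gamma_tss = 0.000000, Gamma_tst = 0.071876, Gamma_ttt = 0.000000; k3 = (-1.123121, -0.131157, 0.006468, -0.021176)
  k4: at (s, t) = (-1.199502, 0.198368), (ds/dtau, dt/dtau) = (-1.122474, -0.133276); Gamma_sss = 0.000000, Gamma_sst = 0.000000, Gamma_stt = -0.372986, Gamma_tss = 0.000000, Gamma_tst = 0.072461, Gamma_ttt = 0.000000; k4 = (-1.122474, -0.133276, 0.006625, -0.021680)
  Y <- Y + (h/6)(k1 + 2k2 + 2k3 + k4): s = -1.1995, t = 0.1984, ds/dtau = -1.1225, dt/dtau = -0.1333

Answer: s = -1.1995, t = 0.1984, ds/dtau = -1.1225, dt/dtau = -0.1333


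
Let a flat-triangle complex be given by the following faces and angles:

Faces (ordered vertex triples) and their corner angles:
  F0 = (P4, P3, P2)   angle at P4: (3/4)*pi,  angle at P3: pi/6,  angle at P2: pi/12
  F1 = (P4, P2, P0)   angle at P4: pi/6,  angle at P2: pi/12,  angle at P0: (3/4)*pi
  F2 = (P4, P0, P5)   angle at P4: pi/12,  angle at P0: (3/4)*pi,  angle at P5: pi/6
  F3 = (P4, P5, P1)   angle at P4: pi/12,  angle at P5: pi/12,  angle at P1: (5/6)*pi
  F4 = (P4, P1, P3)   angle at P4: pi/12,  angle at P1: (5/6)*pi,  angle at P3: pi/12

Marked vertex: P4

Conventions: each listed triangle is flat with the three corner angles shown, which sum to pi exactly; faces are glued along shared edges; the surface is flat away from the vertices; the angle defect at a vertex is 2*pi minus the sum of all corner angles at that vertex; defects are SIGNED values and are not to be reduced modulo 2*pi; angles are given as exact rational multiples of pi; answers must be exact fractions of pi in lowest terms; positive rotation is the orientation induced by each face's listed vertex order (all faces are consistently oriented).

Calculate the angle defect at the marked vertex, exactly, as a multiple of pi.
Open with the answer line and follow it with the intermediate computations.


Answer: defect(P4) = (5/6)*pi

Sum of corner angles at P4: (7/6)*pi
defect = 2*pi - (7/6)*pi


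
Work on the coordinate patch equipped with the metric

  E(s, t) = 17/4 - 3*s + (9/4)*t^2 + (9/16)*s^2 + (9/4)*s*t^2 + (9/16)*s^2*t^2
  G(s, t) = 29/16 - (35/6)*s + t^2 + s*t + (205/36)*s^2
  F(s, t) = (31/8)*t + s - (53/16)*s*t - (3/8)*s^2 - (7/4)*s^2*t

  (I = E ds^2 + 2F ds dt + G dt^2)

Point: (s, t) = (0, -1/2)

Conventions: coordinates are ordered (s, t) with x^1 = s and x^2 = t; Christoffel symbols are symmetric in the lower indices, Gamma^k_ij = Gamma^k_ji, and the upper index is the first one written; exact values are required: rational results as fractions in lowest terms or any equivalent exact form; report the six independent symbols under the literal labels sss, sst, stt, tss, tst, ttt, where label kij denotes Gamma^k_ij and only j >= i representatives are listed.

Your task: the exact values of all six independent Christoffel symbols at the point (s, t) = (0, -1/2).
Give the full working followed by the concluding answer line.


E = 77/16, F = -31/16, G = 33/16 at the point
E_s = -39/16, E_t = -9/4, F_s = 85/32, F_t = 31/8, G_s = -19/3, G_t = -1
EG - F^2 = 395/64;  g^inv = (64/395) * [[33/16, 31/16], [31/16, 77/16]]
first-kind symbols [ij,l] = (1/2)(d_i g_jl + d_j g_il - d_l g_ij): [ss,s] = E_s/2 = -39/32, [ss,t] = F_s - E_t/2 = 121/32, [st,s] = E_t/2 = -9/8, [st,t] = G_s/2 = -19/6, [tt,s] = F_t - G_s/2 = 169/24, [tt,t] = G_t/2 = -1/2
Gamma^s_ij = (G*[ij,s] - F*[ij,t])/(EG - F^2), Gamma^t_ij = (E*[ij,t] - F*[ij,s])/(EG - F^2)

Answer: Gamma_sss = 308/395, Gamma_sst = -3247/2370, Gamma_stt = 347/158, Gamma_tss = 2027/790, Gamma_tst = -6689/2370, Gamma_ttt = 863/474


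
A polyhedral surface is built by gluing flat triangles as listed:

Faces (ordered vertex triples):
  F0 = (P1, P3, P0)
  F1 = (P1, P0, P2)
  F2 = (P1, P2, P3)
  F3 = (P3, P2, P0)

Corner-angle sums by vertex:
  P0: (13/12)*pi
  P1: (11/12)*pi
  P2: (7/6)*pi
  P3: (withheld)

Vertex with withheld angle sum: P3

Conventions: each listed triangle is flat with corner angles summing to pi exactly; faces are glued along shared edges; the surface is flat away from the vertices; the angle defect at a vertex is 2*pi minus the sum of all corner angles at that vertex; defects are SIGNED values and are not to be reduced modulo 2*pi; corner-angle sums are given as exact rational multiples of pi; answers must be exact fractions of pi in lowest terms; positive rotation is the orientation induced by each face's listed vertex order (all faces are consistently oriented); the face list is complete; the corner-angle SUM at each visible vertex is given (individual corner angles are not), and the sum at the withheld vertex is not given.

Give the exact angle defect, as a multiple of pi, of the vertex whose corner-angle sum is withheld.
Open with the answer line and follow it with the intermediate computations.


Answer: defect(P3) = (7/6)*pi

V = 4, E = 6, F = 4; chi = V - E + F = 2
Gauss-Bonnet: total defect = 2*pi*chi = 4*pi; visible defects sum to (17/6)*pi


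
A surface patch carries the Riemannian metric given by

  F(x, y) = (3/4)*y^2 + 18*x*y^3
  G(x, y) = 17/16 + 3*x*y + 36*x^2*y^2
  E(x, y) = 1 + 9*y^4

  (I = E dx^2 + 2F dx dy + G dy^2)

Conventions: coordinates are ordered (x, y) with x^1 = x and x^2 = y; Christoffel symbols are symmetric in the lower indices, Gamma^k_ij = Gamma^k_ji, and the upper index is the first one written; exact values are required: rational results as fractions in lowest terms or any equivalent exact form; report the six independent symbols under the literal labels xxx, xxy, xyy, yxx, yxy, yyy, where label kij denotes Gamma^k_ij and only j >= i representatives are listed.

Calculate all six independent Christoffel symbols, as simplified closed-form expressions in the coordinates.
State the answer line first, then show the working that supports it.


Answer: Gamma_xxx = 0, Gamma_xxy = 288*y^3/(576*x^2*y^2 + 48*x*y + 144*y^4 + 17), Gamma_xyy = 288*x*y^2/(576*x^2*y^2 + 48*x*y + 144*y^4 + 17), Gamma_yxx = 0, Gamma_yxy = (576*x*y^2 + 24*y)/(576*x^2*y^2 + 48*x*y + 144*y^4 + 17), Gamma_yyy = (576*x^2*y + 24*x)/(576*x^2*y^2 + 48*x*y + 144*y^4 + 17)

E = 1 + 9*y^4; F = (3/4)*y^2 + 18*x*y^3; G = 17/16 + 3*x*y + 36*x^2*y^2
Gamma^k_ij = (1/2) g^{kl} (d_i g_jl + d_j g_il - d_l g_ij), with g^inv = (1/(EG-F^2)) [[G, -F], [-F, E]]
first partials: E_x = 0, E_y = 36*y^3, F_x = 18*y^3, F_y = (3/2)*y + 54*x*y^2, G_x = 3*y + 72*x*y^2, G_y = 3*x + 72*x^2*y
D = EG - F^2 = 17/16 + 3*x*y + 9*y^4 + 36*x^2*y^2
expanded: Gamma^x_xx = (G E_x - 2F F_x + F E_y)/(2D), Gamma^x_xy = (G E_y - F G_x)/(2D), Gamma^x_yy = (2G F_y - G G_x - F G_y)/(2D), Gamma^y_xx = (2E F_x - E E_y - F E_x)/(2D), Gamma^y_xy = (E G_x - F E_y)/(2D), Gamma^y_yy = (E G_y - 2F F_y + F G_x)/(2D); substitute and cancel common factors


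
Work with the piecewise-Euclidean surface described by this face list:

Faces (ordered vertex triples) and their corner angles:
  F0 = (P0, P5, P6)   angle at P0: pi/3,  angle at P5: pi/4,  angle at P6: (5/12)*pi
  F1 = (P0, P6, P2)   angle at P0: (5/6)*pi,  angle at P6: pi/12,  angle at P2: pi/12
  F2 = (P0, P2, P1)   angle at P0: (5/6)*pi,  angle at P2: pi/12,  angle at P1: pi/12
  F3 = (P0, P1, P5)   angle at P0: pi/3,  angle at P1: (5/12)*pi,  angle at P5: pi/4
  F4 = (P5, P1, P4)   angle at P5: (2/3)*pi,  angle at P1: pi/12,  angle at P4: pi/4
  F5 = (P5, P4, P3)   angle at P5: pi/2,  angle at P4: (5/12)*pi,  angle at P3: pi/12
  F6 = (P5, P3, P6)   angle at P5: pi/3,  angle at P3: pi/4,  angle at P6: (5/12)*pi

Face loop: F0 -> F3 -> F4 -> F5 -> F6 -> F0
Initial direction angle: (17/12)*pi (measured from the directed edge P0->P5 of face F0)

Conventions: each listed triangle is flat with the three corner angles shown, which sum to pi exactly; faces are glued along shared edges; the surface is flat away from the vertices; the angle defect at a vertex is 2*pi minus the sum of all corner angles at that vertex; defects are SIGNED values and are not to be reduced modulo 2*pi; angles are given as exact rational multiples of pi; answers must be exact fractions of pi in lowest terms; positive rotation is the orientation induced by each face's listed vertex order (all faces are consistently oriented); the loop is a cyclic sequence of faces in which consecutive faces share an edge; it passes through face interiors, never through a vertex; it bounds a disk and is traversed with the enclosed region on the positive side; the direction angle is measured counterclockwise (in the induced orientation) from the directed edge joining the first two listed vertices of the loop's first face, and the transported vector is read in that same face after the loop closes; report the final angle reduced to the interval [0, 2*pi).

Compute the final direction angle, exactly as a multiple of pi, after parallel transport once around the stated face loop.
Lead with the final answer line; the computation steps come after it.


Answer: final direction angle = (17/12)*pi

enclosed vertex P5: corner angles sum to 2*pi, defect = 2*pi - 2*pi = 0
summing the enclosed defects onto the initial angle, mod 2*pi in the induced orientation:
final angle = (17/12)*pi + 0 = (17/12)*pi (mod 2*pi)
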